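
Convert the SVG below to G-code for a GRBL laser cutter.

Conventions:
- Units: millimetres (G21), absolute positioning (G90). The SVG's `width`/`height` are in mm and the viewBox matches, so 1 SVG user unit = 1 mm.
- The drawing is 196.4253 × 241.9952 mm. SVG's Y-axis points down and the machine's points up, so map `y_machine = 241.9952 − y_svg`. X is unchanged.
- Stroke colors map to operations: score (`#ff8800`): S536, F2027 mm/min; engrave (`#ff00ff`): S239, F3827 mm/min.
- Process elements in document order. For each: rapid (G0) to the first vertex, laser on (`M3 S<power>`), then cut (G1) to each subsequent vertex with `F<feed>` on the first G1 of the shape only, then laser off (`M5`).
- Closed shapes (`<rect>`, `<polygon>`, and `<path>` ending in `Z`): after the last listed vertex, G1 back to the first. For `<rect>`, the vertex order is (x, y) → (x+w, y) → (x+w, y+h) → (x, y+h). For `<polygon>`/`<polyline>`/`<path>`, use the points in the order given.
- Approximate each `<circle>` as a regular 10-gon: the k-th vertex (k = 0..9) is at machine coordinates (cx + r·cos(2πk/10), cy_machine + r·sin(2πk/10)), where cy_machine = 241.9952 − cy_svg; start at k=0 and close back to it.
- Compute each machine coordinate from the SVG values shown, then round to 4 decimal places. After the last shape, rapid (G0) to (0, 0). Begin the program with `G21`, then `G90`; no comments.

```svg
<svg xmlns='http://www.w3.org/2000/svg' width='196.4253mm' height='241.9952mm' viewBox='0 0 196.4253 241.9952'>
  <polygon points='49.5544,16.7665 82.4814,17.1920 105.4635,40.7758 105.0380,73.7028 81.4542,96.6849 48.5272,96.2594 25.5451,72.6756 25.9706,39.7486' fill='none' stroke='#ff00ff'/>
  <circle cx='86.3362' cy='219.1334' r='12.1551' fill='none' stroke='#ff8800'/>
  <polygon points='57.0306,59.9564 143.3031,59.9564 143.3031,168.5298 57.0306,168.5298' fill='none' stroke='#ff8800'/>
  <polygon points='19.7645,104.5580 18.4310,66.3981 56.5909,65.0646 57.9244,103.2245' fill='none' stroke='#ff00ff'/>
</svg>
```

G21
G90
G0 X49.5544 Y225.2287
M3 S239
G1 X82.4814 Y224.8032 F3827
G1 X105.4635 Y201.2194
G1 X105.0380 Y168.2924
G1 X81.4542 Y145.3103
G1 X48.5272 Y145.7358
G1 X25.5451 Y169.3196
G1 X25.9706 Y202.2466
G1 X49.5544 Y225.2287
M5
G0 X98.4913 Y22.8618
M3 S536
G1 X96.1699 Y30.0064 F2027
G1 X90.0923 Y34.4220
G1 X82.5801 Y34.4220
G1 X76.5025 Y30.0064
G1 X74.1811 Y22.8618
G1 X76.5025 Y15.7172
G1 X82.5801 Y11.3016
G1 X90.0923 Y11.3016
G1 X96.1699 Y15.7172
G1 X98.4913 Y22.8618
M5
G0 X57.0306 Y182.0388
M3 S536
G1 X143.3031 Y182.0388 F2027
G1 X143.3031 Y73.4654
G1 X57.0306 Y73.4654
G1 X57.0306 Y182.0388
M5
G0 X19.7645 Y137.4372
M3 S239
G1 X18.4310 Y175.5971 F3827
G1 X56.5909 Y176.9306
G1 X57.9244 Y138.7707
G1 X19.7645 Y137.4372
M5
G0 X0.0000 Y0.0000

Since the viewBox matches the mm dimensions, user units are millimetres directly. The only transform is the Y-flip y_m = 241.9952 − y_svg.

Shape 1 is a regular polygon drawn with `<polygon>`. Its stroke #ff00ff means engrave at S239, F3827. After flipping Y the toolpath is (49.5544,225.2287) → (82.4814,224.8032) → (105.4635,201.2194) → (105.0380,168.2924) → (81.4542,145.3103) → (48.5272,145.7358) → (25.5451,169.3196) → (25.9706,202.2466) → (49.5544,225.2287), returning to the start.

Shape 2 is a circle drawn with `<circle>`. Its stroke #ff8800 means score at S536, F2027. After flipping Y the toolpath is (98.4913,22.8618) → (96.1699,30.0064) → (90.0923,34.4220) → (82.5801,34.4220) → (76.5025,30.0064) → (74.1811,22.8618) → (76.5025,15.7172) → (82.5801,11.3016) → (90.0923,11.3016) → (96.1699,15.7172) → (98.4913,22.8618), returning to the start.

Shape 3 is a rectangle drawn with `<polygon>`. Its stroke #ff8800 means score at S536, F2027. After flipping Y the toolpath is (57.0306,182.0388) → (143.3031,182.0388) → (143.3031,73.4654) → (57.0306,73.4654) → (57.0306,182.0388), returning to the start.

Shape 4 is a regular polygon drawn with `<polygon>`. Its stroke #ff00ff means engrave at S239, F3827. After flipping Y the toolpath is (19.7645,137.4372) → (18.4310,175.5971) → (56.5909,176.9306) → (57.9244,138.7707) → (19.7645,137.4372), returning to the start.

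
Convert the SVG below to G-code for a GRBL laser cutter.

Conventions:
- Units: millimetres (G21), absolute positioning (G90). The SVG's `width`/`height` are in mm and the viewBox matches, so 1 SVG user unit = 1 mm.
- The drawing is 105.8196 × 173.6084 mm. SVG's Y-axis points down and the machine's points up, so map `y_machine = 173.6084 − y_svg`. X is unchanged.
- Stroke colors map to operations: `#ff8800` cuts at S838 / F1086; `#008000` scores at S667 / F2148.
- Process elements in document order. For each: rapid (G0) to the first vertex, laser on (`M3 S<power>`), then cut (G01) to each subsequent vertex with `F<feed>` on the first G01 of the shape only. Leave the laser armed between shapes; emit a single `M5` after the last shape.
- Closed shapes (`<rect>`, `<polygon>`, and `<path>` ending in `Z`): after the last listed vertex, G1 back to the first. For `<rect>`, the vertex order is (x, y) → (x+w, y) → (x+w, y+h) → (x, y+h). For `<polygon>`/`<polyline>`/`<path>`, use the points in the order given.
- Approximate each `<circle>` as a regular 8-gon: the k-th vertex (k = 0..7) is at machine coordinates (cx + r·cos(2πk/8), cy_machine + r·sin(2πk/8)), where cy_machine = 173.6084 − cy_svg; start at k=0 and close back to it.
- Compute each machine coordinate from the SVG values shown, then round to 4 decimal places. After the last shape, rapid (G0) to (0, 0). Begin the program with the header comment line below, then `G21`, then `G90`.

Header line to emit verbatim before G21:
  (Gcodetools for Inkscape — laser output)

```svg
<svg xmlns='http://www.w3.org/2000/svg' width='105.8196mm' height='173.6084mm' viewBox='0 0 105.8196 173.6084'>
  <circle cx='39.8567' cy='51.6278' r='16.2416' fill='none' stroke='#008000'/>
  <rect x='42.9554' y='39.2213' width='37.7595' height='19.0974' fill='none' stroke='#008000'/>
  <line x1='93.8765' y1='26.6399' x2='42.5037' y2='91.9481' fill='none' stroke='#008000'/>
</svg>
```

(Gcodetools for Inkscape — laser output)
G21
G90
G0 X56.0983 Y121.9806
M3 S667
G01 X51.3412 Y133.4651 F2148
G01 X39.8567 Y138.2222
G01 X28.3722 Y133.4651
G01 X23.6151 Y121.9806
G01 X28.3722 Y110.4961
G01 X39.8567 Y105.7390
G01 X51.3412 Y110.4961
G01 X56.0983 Y121.9806
G0 X42.9554 Y134.3871
M3 S667
G01 X80.7149 Y134.3871 F2148
G01 X80.7149 Y115.2897
G01 X42.9554 Y115.2897
G01 X42.9554 Y134.3871
G0 X93.8765 Y146.9685
M3 S667
G01 X42.5037 Y81.6603 F2148
M5
G0 X0.0000 Y0.0000

1 u = 1 mm; y_m = 173.6084 − y.

[1] `<circle>` circle, #008000→score S667 F2148: (56.0983,121.9806) → (51.3412,133.4651) → (39.8567,138.2222) → (28.3722,133.4651) → (23.6151,121.9806) → (28.3722,110.4961) → (39.8567,105.7390) → (51.3412,110.4961) → (56.0983,121.9806) (closed)

[2] `<rect>` rectangle, #008000→score S667 F2148: (42.9554,134.3871) → (80.7149,134.3871) → (80.7149,115.2897) → (42.9554,115.2897) → (42.9554,134.3871) (closed)

[3] `<line>` line segment, #008000→score S667 F2148: (93.8765,146.9685) → (42.5037,81.6603)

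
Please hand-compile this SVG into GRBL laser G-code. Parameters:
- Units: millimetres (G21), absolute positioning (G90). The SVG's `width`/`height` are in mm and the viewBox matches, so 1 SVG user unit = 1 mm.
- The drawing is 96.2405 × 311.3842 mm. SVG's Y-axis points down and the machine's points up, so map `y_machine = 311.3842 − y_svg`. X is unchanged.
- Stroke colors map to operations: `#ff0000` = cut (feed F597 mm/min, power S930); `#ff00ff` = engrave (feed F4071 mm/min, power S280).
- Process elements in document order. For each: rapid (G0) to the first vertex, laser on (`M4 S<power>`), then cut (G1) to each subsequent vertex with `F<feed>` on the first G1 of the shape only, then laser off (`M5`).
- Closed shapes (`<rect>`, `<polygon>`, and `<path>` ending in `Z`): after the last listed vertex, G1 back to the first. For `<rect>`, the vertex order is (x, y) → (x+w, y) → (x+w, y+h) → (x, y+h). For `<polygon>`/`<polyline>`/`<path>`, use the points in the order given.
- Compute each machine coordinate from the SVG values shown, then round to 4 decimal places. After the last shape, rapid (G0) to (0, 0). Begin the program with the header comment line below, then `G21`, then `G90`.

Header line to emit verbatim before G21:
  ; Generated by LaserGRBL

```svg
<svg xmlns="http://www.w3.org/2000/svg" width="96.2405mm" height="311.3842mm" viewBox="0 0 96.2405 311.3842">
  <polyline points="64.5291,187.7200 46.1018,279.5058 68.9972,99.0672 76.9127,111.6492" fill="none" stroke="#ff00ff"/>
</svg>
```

; Generated by LaserGRBL
G21
G90
G0 X64.5291 Y123.6642
M4 S280
G1 X46.1018 Y31.8784 F4071
G1 X68.9972 Y212.3170
G1 X76.9127 Y199.7350
M5
G0 X0.0000 Y0.0000

1 u = 1 mm; y_m = 311.3842 − y.

[1] `<polyline>` open polyline, #ff00ff→engrave S280 F4071: (64.5291,123.6642) → (46.1018,31.8784) → (68.9972,212.3170) → (76.9127,199.7350)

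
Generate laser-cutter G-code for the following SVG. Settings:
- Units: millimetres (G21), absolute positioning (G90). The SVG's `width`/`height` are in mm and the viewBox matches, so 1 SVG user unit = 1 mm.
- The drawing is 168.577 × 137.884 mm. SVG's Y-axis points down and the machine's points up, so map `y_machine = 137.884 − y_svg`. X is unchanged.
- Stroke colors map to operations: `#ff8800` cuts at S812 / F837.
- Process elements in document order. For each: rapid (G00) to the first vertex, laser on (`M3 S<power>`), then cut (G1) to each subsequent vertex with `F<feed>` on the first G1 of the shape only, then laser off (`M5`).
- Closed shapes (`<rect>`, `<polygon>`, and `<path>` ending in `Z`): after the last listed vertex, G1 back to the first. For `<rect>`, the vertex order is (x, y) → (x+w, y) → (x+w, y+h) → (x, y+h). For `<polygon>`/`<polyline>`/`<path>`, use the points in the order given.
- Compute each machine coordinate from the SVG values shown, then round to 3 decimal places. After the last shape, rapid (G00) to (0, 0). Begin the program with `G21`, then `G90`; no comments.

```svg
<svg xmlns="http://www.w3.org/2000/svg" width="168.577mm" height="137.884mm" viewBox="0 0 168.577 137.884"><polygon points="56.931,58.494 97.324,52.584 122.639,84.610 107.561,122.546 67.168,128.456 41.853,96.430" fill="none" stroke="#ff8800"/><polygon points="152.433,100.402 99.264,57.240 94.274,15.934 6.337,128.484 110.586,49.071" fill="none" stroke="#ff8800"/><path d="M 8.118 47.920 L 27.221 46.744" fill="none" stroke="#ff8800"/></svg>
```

G21
G90
G00 X56.931 Y79.390
M3 S812
G1 X97.324 Y85.300 F837
G1 X122.639 Y53.274
G1 X107.561 Y15.338
G1 X67.168 Y9.428
G1 X41.853 Y41.454
G1 X56.931 Y79.390
M5
G00 X152.433 Y37.482
M3 S812
G1 X99.264 Y80.644 F837
G1 X94.274 Y121.950
G1 X6.337 Y9.400
G1 X110.586 Y88.813
G1 X152.433 Y37.482
M5
G00 X8.118 Y89.964
M3 S812
G1 X27.221 Y91.140 F837
M5
G00 X0.000 Y0.000

Since the viewBox matches the mm dimensions, user units are millimetres directly. The only transform is the Y-flip y_m = 137.884 − y_svg.

Shape 1 is a regular polygon drawn with `<polygon>`. Its stroke #ff8800 means cut at S812, F837. After flipping Y the toolpath is (56.931,79.390) → (97.324,85.300) → (122.639,53.274) → (107.561,15.338) → (67.168,9.428) → (41.853,41.454) → (56.931,79.390), returning to the start.

Shape 2 is a closed polygon drawn with `<polygon>`. Its stroke #ff8800 means cut at S812, F837. After flipping Y the toolpath is (152.433,37.482) → (99.264,80.644) → (94.274,121.950) → (6.337,9.400) → (110.586,88.813) → (152.433,37.482), returning to the start.

Shape 3 is a line segment drawn with `<path>`. Its stroke #ff8800 means cut at S812, F837. After flipping Y the toolpath is (8.118,89.964) → (27.221,91.140).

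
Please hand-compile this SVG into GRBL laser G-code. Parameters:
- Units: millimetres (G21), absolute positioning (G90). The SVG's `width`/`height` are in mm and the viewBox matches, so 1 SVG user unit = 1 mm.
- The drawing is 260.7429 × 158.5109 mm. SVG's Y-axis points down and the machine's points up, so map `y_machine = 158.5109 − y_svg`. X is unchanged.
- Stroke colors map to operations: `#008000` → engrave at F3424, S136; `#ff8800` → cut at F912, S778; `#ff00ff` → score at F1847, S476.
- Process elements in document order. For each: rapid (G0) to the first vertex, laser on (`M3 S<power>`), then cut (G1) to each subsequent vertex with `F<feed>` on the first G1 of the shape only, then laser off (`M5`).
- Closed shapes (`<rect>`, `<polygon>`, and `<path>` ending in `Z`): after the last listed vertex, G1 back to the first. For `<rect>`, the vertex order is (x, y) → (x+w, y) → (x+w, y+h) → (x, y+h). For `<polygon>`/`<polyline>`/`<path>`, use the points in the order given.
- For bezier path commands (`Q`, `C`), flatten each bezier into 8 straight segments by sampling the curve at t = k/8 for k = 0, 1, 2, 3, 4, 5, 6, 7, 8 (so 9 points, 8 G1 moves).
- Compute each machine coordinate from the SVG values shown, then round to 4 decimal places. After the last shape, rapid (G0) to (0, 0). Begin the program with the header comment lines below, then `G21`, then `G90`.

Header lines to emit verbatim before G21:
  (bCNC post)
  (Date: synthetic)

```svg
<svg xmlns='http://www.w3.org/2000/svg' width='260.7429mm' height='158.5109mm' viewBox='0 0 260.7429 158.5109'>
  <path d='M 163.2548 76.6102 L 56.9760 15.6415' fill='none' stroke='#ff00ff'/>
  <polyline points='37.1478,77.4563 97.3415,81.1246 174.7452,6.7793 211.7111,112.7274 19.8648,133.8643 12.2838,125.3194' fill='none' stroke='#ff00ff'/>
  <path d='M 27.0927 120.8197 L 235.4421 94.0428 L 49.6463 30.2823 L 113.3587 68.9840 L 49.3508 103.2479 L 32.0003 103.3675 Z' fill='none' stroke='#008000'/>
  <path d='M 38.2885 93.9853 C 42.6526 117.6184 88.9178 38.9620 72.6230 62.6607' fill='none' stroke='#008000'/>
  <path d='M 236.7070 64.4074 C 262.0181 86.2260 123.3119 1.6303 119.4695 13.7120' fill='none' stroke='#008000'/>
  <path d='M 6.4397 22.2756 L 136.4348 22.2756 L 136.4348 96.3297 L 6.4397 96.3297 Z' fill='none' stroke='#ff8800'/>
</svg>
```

(bCNC post)
(Date: synthetic)
G21
G90
G0 X163.2548 Y81.9007
M3 S476
G1 X56.9760 Y142.8694 F1847
M5
G0 X37.1478 Y81.0546
M3 S476
G1 X97.3415 Y77.3863 F1847
G1 X174.7452 Y151.7316
G1 X211.7111 Y45.7835
G1 X19.8648 Y24.6466
G1 X12.2838 Y33.1915
M5
G0 X27.0927 Y37.6912
M3 S136
G1 X235.4421 Y64.4681 F3424
G1 X49.6463 Y128.2286
G1 X113.3587 Y89.5269
G1 X49.3508 Y55.2630
G1 X32.0003 Y55.1434
G1 X27.0927 Y37.6912
M5
G0 X38.2885 Y64.5256
M3 S136
G1 X41.6851 Y60.0583 F3424
G1 X47.7858 Y62.7825
G1 X55.3664 Y70.2999
G1 X63.2028 Y80.2125
G1 X70.0708 Y90.1220
G1 X74.7463 Y97.6302
G1 X76.0051 Y100.3390
G1 X72.6230 Y95.8502
M5
G0 X236.7070 Y94.1035
M3 S136
G1 X239.0941 Y90.5130 F3424
G1 X229.6071 Y94.5189
G1 X211.7485 Y103.7412
G1 X189.0208 Y115.7999
G1 X164.9266 Y128.3149
G1 X142.9682 Y138.9065
G1 X126.6484 Y145.1944
G1 X119.4695 Y144.7989
M5
G0 X6.4397 Y136.2353
M3 S778
G1 X136.4348 Y136.2353 F912
G1 X136.4348 Y62.1812
G1 X6.4397 Y62.1812
G1 X6.4397 Y136.2353
M5
G0 X0.0000 Y0.0000

1 u = 1 mm; y_m = 158.5109 − y.

[1] `<path>` line segment, #ff00ff→score S476 F1847: (163.2548,81.9007) → (56.9760,142.8694)

[2] `<polyline>` open polyline, #ff00ff→score S476 F1847: (37.1478,81.0546) → (97.3415,77.3863) → (174.7452,151.7316) → (211.7111,45.7835) → (19.8648,24.6466) → (12.2838,33.1915)

[3] `<path>` closed polygon, #008000→engrave S136 F3424: (27.0927,37.6912) → (235.4421,64.4681) → (49.6463,128.2286) → (113.3587,89.5269) → (49.3508,55.2630) → (32.0003,55.1434) → (27.0927,37.6912) (closed)

[4] `<path>` cubic bezier, #008000→engrave S136 F3424: (38.2885,64.5256) → (41.6851,60.0583) → (47.7858,62.7825) → (55.3664,70.2999) → (63.2028,80.2125) → (70.0708,90.1220) → (74.7463,97.6302) → (76.0051,100.3390) → (72.6230,95.8502)

[5] `<path>` cubic bezier, #008000→engrave S136 F3424: (236.7070,94.1035) → (239.0941,90.5130) → (229.6071,94.5189) → (211.7485,103.7412) → (189.0208,115.7999) → (164.9266,128.3149) → (142.9682,138.9065) → (126.6484,145.1944) → (119.4695,144.7989)

[6] `<path>` rectangle, #ff8800→cut S778 F912: (6.4397,136.2353) → (136.4348,136.2353) → (136.4348,62.1812) → (6.4397,62.1812) → (6.4397,136.2353) (closed)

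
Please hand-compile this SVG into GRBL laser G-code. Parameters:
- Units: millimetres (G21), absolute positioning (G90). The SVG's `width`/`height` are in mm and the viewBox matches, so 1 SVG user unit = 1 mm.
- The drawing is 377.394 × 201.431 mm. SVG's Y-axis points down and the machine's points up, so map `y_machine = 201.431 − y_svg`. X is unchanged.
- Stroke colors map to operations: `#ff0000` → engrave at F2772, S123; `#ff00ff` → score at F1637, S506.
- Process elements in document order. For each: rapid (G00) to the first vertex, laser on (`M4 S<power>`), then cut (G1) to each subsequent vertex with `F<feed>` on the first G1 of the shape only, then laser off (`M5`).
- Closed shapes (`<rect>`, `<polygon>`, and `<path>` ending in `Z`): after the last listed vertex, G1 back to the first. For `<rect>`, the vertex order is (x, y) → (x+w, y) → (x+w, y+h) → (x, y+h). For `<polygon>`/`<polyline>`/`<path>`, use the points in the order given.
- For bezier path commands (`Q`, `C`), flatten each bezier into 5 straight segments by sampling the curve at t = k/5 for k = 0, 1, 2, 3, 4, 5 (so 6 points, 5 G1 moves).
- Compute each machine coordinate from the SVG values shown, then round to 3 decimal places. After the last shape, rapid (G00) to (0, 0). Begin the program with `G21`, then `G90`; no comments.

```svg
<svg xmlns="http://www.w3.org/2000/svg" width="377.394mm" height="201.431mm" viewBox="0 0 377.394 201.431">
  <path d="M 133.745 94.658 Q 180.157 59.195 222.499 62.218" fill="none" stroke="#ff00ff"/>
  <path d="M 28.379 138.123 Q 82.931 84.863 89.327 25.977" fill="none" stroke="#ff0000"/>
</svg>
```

Since the viewBox matches the mm dimensions, user units are millimetres directly. The only transform is the Y-flip y_m = 201.431 − y_svg.

Shape 1 is a quadratic bezier drawn with `<path>`. Its stroke #ff00ff means score at S506, F1637. After flipping Y the toolpath is (133.745,106.773) → (152.147,119.419) → (170.223,128.986) → (187.974,135.474) → (205.399,138.883) → (222.499,139.213).

Shape 2 is a quadratic bezier drawn with `<path>`. Its stroke #ff0000 means engrave at S123, F2772. After flipping Y the toolpath is (28.379,63.308) → (48.274,84.837) → (64.316,106.816) → (76.505,129.245) → (84.842,152.125) → (89.327,175.454).

G21
G90
G00 X133.745 Y106.773
M4 S506
G1 X152.147 Y119.419 F1637
G1 X170.223 Y128.986
G1 X187.974 Y135.474
G1 X205.399 Y138.883
G1 X222.499 Y139.213
M5
G00 X28.379 Y63.308
M4 S123
G1 X48.274 Y84.837 F2772
G1 X64.316 Y106.816
G1 X76.505 Y129.245
G1 X84.842 Y152.125
G1 X89.327 Y175.454
M5
G00 X0.000 Y0.000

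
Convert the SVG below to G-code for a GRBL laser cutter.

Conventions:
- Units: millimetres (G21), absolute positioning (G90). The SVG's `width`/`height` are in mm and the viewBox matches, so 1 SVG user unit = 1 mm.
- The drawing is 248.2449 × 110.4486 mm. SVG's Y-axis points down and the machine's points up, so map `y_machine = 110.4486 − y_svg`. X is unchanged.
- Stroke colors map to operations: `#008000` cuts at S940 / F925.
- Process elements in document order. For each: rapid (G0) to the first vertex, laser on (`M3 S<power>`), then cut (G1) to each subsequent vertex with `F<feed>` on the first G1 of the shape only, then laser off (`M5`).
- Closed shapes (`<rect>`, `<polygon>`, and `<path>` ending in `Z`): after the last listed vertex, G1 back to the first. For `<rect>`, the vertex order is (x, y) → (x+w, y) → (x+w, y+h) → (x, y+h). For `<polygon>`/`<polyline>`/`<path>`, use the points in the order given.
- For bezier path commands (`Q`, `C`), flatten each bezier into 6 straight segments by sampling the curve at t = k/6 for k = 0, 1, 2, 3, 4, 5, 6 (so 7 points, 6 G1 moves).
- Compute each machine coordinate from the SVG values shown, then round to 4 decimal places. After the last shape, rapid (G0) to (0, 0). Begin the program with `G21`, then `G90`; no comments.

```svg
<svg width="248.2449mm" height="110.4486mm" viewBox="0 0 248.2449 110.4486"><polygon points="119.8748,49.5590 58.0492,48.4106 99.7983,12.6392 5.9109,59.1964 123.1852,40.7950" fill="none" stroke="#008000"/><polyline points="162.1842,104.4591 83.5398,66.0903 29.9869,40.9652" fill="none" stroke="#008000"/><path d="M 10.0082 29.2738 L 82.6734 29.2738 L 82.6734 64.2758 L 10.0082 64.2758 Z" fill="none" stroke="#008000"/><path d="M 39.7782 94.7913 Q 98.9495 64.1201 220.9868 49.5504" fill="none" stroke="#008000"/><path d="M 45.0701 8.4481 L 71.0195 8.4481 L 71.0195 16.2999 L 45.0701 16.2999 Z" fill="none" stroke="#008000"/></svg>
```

Since the viewBox matches the mm dimensions, user units are millimetres directly. The only transform is the Y-flip y_m = 110.4486 − y_svg.

Shape 1 is a closed polygon drawn with `<polygon>`. Its stroke #008000 means cut at S940, F925. After flipping Y the toolpath is (119.8748,60.8896) → (58.0492,62.0380) → (99.7983,97.8094) → (5.9109,51.2522) → (123.1852,69.6536) → (119.8748,60.8896), returning to the start.

Shape 2 is a open polyline drawn with `<polyline>`. Its stroke #008000 means cut at S940, F925. After flipping Y the toolpath is (162.1842,5.9895) → (83.5398,44.3583) → (29.9869,69.4834).

Shape 3 is a rectangle drawn with `<path>`. Its stroke #008000 means cut at S940, F925. After flipping Y the toolpath is (10.0082,81.1748) → (82.6734,81.1748) → (82.6734,46.1728) → (10.0082,46.1728) → (10.0082,81.1748), returning to the start.

Shape 4 is a quadratic bezier drawn with `<path>`. Its stroke #008000 means cut at S940, F925. After flipping Y the toolpath is (39.7782,15.6573) → (61.2482,25.4338) → (86.2108,34.3157) → (114.6660,42.3031) → (146.6137,49.3960) → (182.0540,55.5944) → (220.9868,60.8982).

Shape 5 is a rectangle drawn with `<path>`. Its stroke #008000 means cut at S940, F925. After flipping Y the toolpath is (45.0701,102.0005) → (71.0195,102.0005) → (71.0195,94.1487) → (45.0701,94.1487) → (45.0701,102.0005), returning to the start.

G21
G90
G0 X119.8748 Y60.8896
M3 S940
G1 X58.0492 Y62.0380 F925
G1 X99.7983 Y97.8094
G1 X5.9109 Y51.2522
G1 X123.1852 Y69.6536
G1 X119.8748 Y60.8896
M5
G0 X162.1842 Y5.9895
M3 S940
G1 X83.5398 Y44.3583 F925
G1 X29.9869 Y69.4834
M5
G0 X10.0082 Y81.1748
M3 S940
G1 X82.6734 Y81.1748 F925
G1 X82.6734 Y46.1728
G1 X10.0082 Y46.1728
G1 X10.0082 Y81.1748
M5
G0 X39.7782 Y15.6573
M3 S940
G1 X61.2482 Y25.4338 F925
G1 X86.2108 Y34.3157
G1 X114.6660 Y42.3031
G1 X146.6137 Y49.3960
G1 X182.0540 Y55.5944
G1 X220.9868 Y60.8982
M5
G0 X45.0701 Y102.0005
M3 S940
G1 X71.0195 Y102.0005 F925
G1 X71.0195 Y94.1487
G1 X45.0701 Y94.1487
G1 X45.0701 Y102.0005
M5
G0 X0.0000 Y0.0000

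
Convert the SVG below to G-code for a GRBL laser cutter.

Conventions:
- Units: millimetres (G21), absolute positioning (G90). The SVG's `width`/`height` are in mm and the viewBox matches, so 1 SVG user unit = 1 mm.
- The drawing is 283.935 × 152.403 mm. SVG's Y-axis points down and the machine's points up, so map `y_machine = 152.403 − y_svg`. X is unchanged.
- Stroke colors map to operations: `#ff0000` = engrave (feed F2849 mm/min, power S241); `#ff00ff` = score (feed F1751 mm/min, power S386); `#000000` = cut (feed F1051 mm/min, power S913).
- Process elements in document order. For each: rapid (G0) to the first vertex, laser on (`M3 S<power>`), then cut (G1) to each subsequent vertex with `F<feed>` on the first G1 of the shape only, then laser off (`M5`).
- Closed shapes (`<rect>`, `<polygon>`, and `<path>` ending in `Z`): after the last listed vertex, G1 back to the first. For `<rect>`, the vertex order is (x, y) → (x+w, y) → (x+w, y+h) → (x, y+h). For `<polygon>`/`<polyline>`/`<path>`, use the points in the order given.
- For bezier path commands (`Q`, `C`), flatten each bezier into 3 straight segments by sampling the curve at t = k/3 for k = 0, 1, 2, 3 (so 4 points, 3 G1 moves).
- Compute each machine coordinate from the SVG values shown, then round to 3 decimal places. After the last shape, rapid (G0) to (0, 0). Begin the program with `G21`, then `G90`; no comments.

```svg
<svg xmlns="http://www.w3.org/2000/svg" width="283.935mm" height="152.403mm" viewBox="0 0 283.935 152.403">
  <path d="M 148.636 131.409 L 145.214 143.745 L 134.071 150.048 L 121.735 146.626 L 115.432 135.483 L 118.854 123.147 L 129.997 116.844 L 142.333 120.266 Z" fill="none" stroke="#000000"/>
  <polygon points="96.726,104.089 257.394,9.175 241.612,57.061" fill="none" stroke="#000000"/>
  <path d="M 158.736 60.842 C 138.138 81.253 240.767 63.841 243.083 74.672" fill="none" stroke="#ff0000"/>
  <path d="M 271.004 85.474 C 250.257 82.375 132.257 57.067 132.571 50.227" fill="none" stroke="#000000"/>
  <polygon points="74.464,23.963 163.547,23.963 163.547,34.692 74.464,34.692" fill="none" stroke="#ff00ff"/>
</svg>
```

Since the viewBox matches the mm dimensions, user units are millimetres directly. The only transform is the Y-flip y_m = 152.403 − y_svg.

Shape 1 is a regular polygon drawn with `<path>`. Its stroke #000000 means cut at S913, F1051. After flipping Y the toolpath is (148.636,20.994) → (145.214,8.658) → (134.071,2.355) → (121.735,5.777) → (115.432,16.920) → (118.854,29.256) → (129.997,35.559) → (142.333,32.137) → (148.636,20.994), returning to the start.

Shape 2 is a closed polygon drawn with `<polygon>`. Its stroke #000000 means cut at S913, F1051. After flipping Y the toolpath is (96.726,48.314) → (257.394,143.228) → (241.612,95.342) → (96.726,48.314), returning to the start.

Shape 3 is a cubic bezier drawn with `<path>`. Its stroke #ff0000 means engrave at S241, F2849. After flipping Y the toolpath is (158.736,91.561) → (170.934,81.311) → (215.609,81.595) → (243.083,77.731).

Shape 4 is a cubic bezier drawn with `<path>`. Its stroke #000000 means cut at S913, F1051. After flipping Y the toolpath is (271.004,66.929) → (225.823,75.924) → (163.711,90.687) → (132.571,102.176).

Shape 5 is a rectangle drawn with `<polygon>`. Its stroke #ff00ff means score at S386, F1751. After flipping Y the toolpath is (74.464,128.440) → (163.547,128.440) → (163.547,117.711) → (74.464,117.711) → (74.464,128.440), returning to the start.

G21
G90
G0 X148.636 Y20.994
M3 S913
G1 X145.214 Y8.658 F1051
G1 X134.071 Y2.355
G1 X121.735 Y5.777
G1 X115.432 Y16.920
G1 X118.854 Y29.256
G1 X129.997 Y35.559
G1 X142.333 Y32.137
G1 X148.636 Y20.994
M5
G0 X96.726 Y48.314
M3 S913
G1 X257.394 Y143.228 F1051
G1 X241.612 Y95.342
G1 X96.726 Y48.314
M5
G0 X158.736 Y91.561
M3 S241
G1 X170.934 Y81.311 F2849
G1 X215.609 Y81.595
G1 X243.083 Y77.731
M5
G0 X271.004 Y66.929
M3 S913
G1 X225.823 Y75.924 F1051
G1 X163.711 Y90.687
G1 X132.571 Y102.176
M5
G0 X74.464 Y128.440
M3 S386
G1 X163.547 Y128.440 F1751
G1 X163.547 Y117.711
G1 X74.464 Y117.711
G1 X74.464 Y128.440
M5
G0 X0.000 Y0.000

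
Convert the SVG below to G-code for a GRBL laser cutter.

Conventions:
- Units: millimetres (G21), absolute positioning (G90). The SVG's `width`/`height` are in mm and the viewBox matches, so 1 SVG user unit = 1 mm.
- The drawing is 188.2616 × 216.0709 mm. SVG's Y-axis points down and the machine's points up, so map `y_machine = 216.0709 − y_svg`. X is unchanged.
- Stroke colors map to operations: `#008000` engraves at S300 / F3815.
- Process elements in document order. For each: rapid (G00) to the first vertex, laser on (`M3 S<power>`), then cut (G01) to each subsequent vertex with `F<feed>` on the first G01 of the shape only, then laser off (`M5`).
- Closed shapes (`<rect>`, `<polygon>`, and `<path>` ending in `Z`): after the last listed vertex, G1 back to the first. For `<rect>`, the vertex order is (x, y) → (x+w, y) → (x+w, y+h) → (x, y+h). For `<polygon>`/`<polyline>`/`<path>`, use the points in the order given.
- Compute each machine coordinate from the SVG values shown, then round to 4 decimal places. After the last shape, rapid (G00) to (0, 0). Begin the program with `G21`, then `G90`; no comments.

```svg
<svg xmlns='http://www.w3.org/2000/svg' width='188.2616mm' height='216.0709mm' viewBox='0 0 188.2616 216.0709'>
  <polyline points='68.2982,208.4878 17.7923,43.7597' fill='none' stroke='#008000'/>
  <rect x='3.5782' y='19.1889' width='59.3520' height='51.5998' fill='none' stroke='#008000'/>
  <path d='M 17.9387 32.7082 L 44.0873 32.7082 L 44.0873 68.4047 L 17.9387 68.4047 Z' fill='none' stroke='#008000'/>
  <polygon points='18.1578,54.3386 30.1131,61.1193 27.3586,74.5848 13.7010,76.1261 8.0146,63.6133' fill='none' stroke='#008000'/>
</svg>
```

viewBox `0 0 188.2616 216.0709` with mm width/height → 1 unit = 1 mm. Flip: y_m = 216.0709 − y_svg.

**Shape 1** — `<polyline>` line segment, stroke `#008000` → engrave (S300, F3815). Machine vertices: (68.2982,7.5831) → (17.7923,172.3112). Open path.

**Shape 2** — `<rect>` rectangle, stroke `#008000` → engrave (S300, F3815). Machine vertices: (3.5782,196.8820) → (62.9302,196.8820) → (62.9302,145.2822) → (3.5782,145.2822) → (3.5782,196.8820). Closed: final G1 returns to the first vertex.

**Shape 3** — `<path>` rectangle, stroke `#008000` → engrave (S300, F3815). Machine vertices: (17.9387,183.3627) → (44.0873,183.3627) → (44.0873,147.6662) → (17.9387,147.6662) → (17.9387,183.3627). Closed: final G1 returns to the first vertex.

**Shape 4** — `<polygon>` regular polygon, stroke `#008000` → engrave (S300, F3815). Machine vertices: (18.1578,161.7323) → (30.1131,154.9516) → (27.3586,141.4861) → (13.7010,139.9448) → (8.0146,152.4576) → (18.1578,161.7323). Closed: final G1 returns to the first vertex.

G21
G90
G00 X68.2982 Y7.5831
M3 S300
G01 X17.7923 Y172.3112 F3815
M5
G00 X3.5782 Y196.8820
M3 S300
G01 X62.9302 Y196.8820 F3815
G01 X62.9302 Y145.2822
G01 X3.5782 Y145.2822
G01 X3.5782 Y196.8820
M5
G00 X17.9387 Y183.3627
M3 S300
G01 X44.0873 Y183.3627 F3815
G01 X44.0873 Y147.6662
G01 X17.9387 Y147.6662
G01 X17.9387 Y183.3627
M5
G00 X18.1578 Y161.7323
M3 S300
G01 X30.1131 Y154.9516 F3815
G01 X27.3586 Y141.4861
G01 X13.7010 Y139.9448
G01 X8.0146 Y152.4576
G01 X18.1578 Y161.7323
M5
G00 X0.0000 Y0.0000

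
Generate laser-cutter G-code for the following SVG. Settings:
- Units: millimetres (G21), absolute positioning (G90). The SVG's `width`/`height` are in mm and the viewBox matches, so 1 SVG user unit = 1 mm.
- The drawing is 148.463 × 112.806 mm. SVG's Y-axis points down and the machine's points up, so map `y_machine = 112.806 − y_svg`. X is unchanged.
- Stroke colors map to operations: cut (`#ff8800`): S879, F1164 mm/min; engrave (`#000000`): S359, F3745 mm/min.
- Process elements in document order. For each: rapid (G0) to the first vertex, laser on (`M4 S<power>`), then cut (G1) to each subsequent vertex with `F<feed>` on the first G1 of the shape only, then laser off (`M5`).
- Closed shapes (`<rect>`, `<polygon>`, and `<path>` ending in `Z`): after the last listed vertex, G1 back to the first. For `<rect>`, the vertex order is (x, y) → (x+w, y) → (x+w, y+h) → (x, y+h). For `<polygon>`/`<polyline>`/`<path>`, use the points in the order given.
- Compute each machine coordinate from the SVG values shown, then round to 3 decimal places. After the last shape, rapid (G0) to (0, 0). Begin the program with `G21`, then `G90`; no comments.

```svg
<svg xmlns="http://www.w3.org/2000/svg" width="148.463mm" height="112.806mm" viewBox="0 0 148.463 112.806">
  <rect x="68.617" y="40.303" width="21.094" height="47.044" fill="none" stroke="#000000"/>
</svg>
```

G21
G90
G0 X68.617 Y72.503
M4 S359
G1 X89.711 Y72.503 F3745
G1 X89.711 Y25.459
G1 X68.617 Y25.459
G1 X68.617 Y72.503
M5
G0 X0.000 Y0.000

viewBox `0 0 148.463 112.806` with mm width/height → 1 unit = 1 mm. Flip: y_m = 112.806 − y_svg.

**Shape 1** — `<rect>` rectangle, stroke `#000000` → engrave (S359, F3745). Machine vertices: (68.617,72.503) → (89.711,72.503) → (89.711,25.459) → (68.617,25.459) → (68.617,72.503). Closed: final G1 returns to the first vertex.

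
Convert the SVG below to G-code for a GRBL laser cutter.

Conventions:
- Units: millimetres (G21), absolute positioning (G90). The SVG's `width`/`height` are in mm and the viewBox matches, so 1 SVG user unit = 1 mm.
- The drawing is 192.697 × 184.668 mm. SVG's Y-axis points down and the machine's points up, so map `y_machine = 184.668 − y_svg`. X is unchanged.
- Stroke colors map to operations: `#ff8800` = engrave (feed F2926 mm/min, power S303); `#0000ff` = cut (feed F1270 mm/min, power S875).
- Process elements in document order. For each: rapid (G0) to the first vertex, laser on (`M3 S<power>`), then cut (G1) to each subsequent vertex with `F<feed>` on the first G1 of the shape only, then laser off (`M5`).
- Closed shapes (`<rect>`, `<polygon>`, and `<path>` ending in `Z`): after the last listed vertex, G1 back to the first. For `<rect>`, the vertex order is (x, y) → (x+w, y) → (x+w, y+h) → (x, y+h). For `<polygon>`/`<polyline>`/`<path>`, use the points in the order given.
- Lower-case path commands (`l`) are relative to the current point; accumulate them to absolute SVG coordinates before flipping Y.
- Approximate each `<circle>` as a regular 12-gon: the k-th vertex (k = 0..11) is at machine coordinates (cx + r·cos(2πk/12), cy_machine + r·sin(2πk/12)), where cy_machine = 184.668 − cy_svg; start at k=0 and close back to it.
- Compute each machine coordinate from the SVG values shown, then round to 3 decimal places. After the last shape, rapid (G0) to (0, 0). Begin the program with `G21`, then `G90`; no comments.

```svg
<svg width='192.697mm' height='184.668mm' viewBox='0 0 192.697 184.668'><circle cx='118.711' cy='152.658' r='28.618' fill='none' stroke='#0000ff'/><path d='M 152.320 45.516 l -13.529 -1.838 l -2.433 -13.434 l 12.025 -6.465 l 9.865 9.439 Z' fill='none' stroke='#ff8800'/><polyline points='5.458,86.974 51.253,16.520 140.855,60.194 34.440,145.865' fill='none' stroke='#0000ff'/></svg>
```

G21
G90
G0 X147.329 Y32.010
M3 S875
G1 X143.495 Y46.319 F1270
G1 X133.020 Y56.794
G1 X118.711 Y60.628
G1 X104.402 Y56.794
G1 X93.927 Y46.319
G1 X90.093 Y32.010
G1 X93.927 Y17.701
G1 X104.402 Y7.226
G1 X118.711 Y3.392
G1 X133.020 Y7.226
G1 X143.495 Y17.701
G1 X147.329 Y32.010
M5
G0 X152.320 Y139.152
M3 S303
G1 X138.791 Y140.990 F2926
G1 X136.358 Y154.424
G1 X148.383 Y160.889
G1 X158.248 Y151.450
G1 X152.320 Y139.152
M5
G0 X5.458 Y97.694
M3 S875
G1 X51.253 Y168.148 F1270
G1 X140.855 Y124.474
G1 X34.440 Y38.803
M5
G0 X0.000 Y0.000

1 u = 1 mm; y_m = 184.668 − y.

[1] `<circle>` circle, #0000ff→cut S875 F1270: (147.329,32.010) → (143.495,46.319) → (133.020,56.794) → (118.711,60.628) → (104.402,56.794) → (93.927,46.319) → (90.093,32.010) → (93.927,17.701) → (104.402,7.226) → (118.711,3.392) → (133.020,7.226) → (143.495,17.701) → (147.329,32.010) (closed)

[2] `<path>` regular polygon, #ff8800→engrave S303 F2926: (152.320,139.152) → (138.791,140.990) → (136.358,154.424) → (148.383,160.889) → (158.248,151.450) → (152.320,139.152) (closed)

[3] `<polyline>` open polyline, #0000ff→cut S875 F1270: (5.458,97.694) → (51.253,168.148) → (140.855,124.474) → (34.440,38.803)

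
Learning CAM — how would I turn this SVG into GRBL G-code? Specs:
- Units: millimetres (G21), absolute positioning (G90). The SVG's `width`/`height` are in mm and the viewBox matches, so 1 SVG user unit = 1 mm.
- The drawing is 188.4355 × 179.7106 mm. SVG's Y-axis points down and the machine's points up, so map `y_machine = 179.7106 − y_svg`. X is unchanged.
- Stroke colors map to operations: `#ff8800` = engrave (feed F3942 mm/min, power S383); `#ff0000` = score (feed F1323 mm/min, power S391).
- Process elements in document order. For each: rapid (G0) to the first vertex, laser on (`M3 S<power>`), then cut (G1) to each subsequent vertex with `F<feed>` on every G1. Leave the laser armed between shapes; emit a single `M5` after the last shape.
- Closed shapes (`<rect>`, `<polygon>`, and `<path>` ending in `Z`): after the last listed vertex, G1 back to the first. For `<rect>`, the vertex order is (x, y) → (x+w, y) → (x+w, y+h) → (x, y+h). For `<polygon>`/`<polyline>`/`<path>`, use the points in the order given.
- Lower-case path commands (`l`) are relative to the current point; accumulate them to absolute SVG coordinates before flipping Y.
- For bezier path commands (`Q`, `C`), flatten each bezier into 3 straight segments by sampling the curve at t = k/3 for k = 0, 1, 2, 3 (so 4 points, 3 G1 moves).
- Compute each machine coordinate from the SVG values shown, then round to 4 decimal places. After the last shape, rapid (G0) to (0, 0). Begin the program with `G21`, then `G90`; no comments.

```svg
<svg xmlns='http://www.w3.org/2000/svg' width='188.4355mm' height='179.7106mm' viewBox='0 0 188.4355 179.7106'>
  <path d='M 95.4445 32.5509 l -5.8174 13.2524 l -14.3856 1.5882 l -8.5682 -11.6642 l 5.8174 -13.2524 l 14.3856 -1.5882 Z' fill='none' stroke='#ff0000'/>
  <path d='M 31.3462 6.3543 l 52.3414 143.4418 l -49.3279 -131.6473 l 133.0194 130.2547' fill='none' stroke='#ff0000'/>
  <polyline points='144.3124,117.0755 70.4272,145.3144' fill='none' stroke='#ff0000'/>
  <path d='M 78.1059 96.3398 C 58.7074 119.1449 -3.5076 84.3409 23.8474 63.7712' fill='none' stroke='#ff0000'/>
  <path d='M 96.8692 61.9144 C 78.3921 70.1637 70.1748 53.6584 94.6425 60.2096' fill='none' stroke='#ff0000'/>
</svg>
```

G21
G90
G0 X95.4445 Y147.1597
M3 S391
G1 X89.6271 Y133.9073 F1323
G1 X75.2415 Y132.3191 F1323
G1 X66.6733 Y143.9833 F1323
G1 X72.4907 Y157.2357 F1323
G1 X86.8763 Y158.8239 F1323
G1 X95.4445 Y147.1597 F1323
G0 X31.3462 Y173.3563
M3 S391
G1 X83.6876 Y29.9145 F1323
G1 X34.3597 Y161.5618 F1323
G1 X167.3791 Y31.3071 F1323
G0 X144.3124 Y62.6351
M3 S391
G1 X70.4272 Y34.3962 F1323
G0 X78.1059 Y83.3708
M3 S391
G1 X49.3384 Y77.1079 F1323
G1 X21.4459 Y93.2858 F1323
G1 X23.8474 Y115.9394 F1323
G0 X96.8692 Y117.7962
M3 S391
G1 X82.6426 Y116.0277 F1323
G1 X80.2392 Y120.1375 F1323
G1 X94.6425 Y119.5010 F1323
M5
G0 X0.0000 Y0.0000

viewBox `0 0 188.4355 179.7106` with mm width/height → 1 unit = 1 mm. Flip: y_m = 179.7106 − y_svg.

**Shape 1** — `<path>` regular polygon, stroke `#ff0000` → score (S391, F1323). Machine vertices: (95.4445,147.1597) → (89.6271,133.9073) → (75.2415,132.3191) → (66.6733,143.9833) → (72.4907,157.2357) → (86.8763,158.8239) → (95.4445,147.1597). Closed: final G1 returns to the first vertex.

**Shape 2** — `<path>` open polyline, stroke `#ff0000` → score (S391, F1323). Machine vertices: (31.3462,173.3563) → (83.6876,29.9145) → (34.3597,161.5618) → (167.3791,31.3071). Open path.

**Shape 3** — `<polyline>` line segment, stroke `#ff0000` → score (S391, F1323). Machine vertices: (144.3124,62.6351) → (70.4272,34.3962). Open path.

**Shape 4** — `<path>` cubic bezier, stroke `#ff0000` → score (S391, F1323). Control points (SVG): P0=(78.1059,96.3398), P1=(58.7074,119.1449), P2=(-3.5076,84.3409), P3=(23.8474,63.7712); sampled at t=k/3. Machine vertices: (78.1059,83.3708) → (49.3384,77.1079) → (21.4459,93.2858) → (23.8474,115.9394). Open path.

**Shape 5** — `<path>` cubic bezier, stroke `#ff0000` → score (S391, F1323). Control points (SVG): P0=(96.8692,61.9144), P1=(78.3921,70.1637), P2=(70.1748,53.6584), P3=(94.6425,60.2096); sampled at t=k/3. Machine vertices: (96.8692,117.7962) → (82.6426,116.0277) → (80.2392,120.1375) → (94.6425,119.5010). Open path.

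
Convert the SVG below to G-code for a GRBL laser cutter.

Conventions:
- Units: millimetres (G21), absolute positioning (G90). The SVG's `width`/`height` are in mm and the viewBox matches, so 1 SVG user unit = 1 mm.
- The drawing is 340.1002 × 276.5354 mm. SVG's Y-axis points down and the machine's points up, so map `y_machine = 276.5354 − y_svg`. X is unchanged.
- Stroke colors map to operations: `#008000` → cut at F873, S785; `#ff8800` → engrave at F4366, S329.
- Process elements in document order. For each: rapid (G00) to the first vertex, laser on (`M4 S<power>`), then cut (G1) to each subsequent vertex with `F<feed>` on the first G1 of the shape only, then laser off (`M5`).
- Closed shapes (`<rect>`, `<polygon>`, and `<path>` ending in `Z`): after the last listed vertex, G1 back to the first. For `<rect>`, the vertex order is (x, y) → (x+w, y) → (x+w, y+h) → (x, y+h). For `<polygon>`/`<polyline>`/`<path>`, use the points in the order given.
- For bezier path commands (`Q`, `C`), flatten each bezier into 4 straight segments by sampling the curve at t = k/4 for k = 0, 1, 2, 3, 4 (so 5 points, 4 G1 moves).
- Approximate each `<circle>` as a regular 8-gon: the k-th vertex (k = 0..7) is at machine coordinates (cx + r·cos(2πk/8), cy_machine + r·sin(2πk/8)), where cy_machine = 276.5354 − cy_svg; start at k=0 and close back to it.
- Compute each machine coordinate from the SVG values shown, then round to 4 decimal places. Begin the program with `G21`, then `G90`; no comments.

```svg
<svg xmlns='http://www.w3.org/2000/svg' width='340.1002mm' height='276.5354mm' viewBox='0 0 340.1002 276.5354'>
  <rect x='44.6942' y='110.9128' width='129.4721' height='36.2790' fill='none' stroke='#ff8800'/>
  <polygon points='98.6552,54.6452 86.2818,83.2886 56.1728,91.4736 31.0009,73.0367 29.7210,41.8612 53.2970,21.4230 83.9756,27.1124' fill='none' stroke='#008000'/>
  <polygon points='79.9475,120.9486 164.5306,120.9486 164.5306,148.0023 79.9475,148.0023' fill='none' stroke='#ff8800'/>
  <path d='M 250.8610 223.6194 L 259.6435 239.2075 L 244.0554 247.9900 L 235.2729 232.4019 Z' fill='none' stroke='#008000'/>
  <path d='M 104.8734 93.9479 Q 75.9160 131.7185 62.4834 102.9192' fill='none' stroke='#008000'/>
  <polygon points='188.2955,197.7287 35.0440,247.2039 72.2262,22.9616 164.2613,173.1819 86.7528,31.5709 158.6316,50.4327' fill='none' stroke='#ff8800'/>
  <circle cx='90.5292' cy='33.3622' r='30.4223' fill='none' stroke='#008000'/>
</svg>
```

Since the viewBox matches the mm dimensions, user units are millimetres directly. The only transform is the Y-flip y_m = 276.5354 − y_svg.

Shape 1 is a rectangle drawn with `<rect>`. Its stroke #ff8800 means engrave at S329, F4366. After flipping Y the toolpath is (44.6942,165.6226) → (174.1663,165.6226) → (174.1663,129.3436) → (44.6942,129.3436) → (44.6942,165.6226), returning to the start.

Shape 2 is a regular polygon drawn with `<polygon>`. Its stroke #008000 means cut at S785, F873. After flipping Y the toolpath is (98.6552,221.8902) → (86.2818,193.2468) → (56.1728,185.0618) → (31.0009,203.4987) → (29.7210,234.6742) → (53.2970,255.1124) → (83.9756,249.4230) → (98.6552,221.8902), returning to the start.

Shape 3 is a rectangle drawn with `<polygon>`. Its stroke #ff8800 means engrave at S329, F4366. After flipping Y the toolpath is (79.9475,155.5868) → (164.5306,155.5868) → (164.5306,128.5331) → (79.9475,128.5331) → (79.9475,155.5868), returning to the start.

Shape 4 is a regular polygon drawn with `<path>`. Its stroke #008000 means cut at S785, F873. After flipping Y the toolpath is (250.8610,52.9160) → (259.6435,37.3279) → (244.0554,28.5454) → (235.2729,44.1335) → (250.8610,52.9160), returning to the start.

Shape 5 is a quadratic bezier drawn with `<path>`. Its stroke #008000 means cut at S785, F873. After flipping Y the toolpath is (104.8734,182.5875) → (91.3650,167.8628) → (79.7972,161.4594) → (70.1700,163.3772) → (62.4834,173.6162).

Shape 6 is a closed polygon drawn with `<polygon>`. Its stroke #ff8800 means engrave at S329, F4366. After flipping Y the toolpath is (188.2955,78.8067) → (35.0440,29.3315) → (72.2262,253.5738) → (164.2613,103.3535) → (86.7528,244.9645) → (158.6316,226.1027) → (188.2955,78.8067), returning to the start.

Shape 7 is a circle drawn with `<circle>`. Its stroke #008000 means cut at S785, F873. After flipping Y the toolpath is (120.9515,243.1732) → (112.0410,264.6850) → (90.5292,273.5955) → (69.0174,264.6850) → (60.1069,243.1732) → (69.0174,221.6614) → (90.5292,212.7509) → (112.0410,221.6614) → (120.9515,243.1732), returning to the start.

G21
G90
G00 X44.6942 Y165.6226
M4 S329
G1 X174.1663 Y165.6226 F4366
G1 X174.1663 Y129.3436
G1 X44.6942 Y129.3436
G1 X44.6942 Y165.6226
M5
G00 X98.6552 Y221.8902
M4 S785
G1 X86.2818 Y193.2468 F873
G1 X56.1728 Y185.0618
G1 X31.0009 Y203.4987
G1 X29.7210 Y234.6742
G1 X53.2970 Y255.1124
G1 X83.9756 Y249.4230
G1 X98.6552 Y221.8902
M5
G00 X79.9475 Y155.5868
M4 S329
G1 X164.5306 Y155.5868 F4366
G1 X164.5306 Y128.5331
G1 X79.9475 Y128.5331
G1 X79.9475 Y155.5868
M5
G00 X250.8610 Y52.9160
M4 S785
G1 X259.6435 Y37.3279 F873
G1 X244.0554 Y28.5454
G1 X235.2729 Y44.1335
G1 X250.8610 Y52.9160
M5
G00 X104.8734 Y182.5875
M4 S785
G1 X91.3650 Y167.8628 F873
G1 X79.7972 Y161.4594
G1 X70.1700 Y163.3772
G1 X62.4834 Y173.6162
M5
G00 X188.2955 Y78.8067
M4 S329
G1 X35.0440 Y29.3315 F4366
G1 X72.2262 Y253.5738
G1 X164.2613 Y103.3535
G1 X86.7528 Y244.9645
G1 X158.6316 Y226.1027
G1 X188.2955 Y78.8067
M5
G00 X120.9515 Y243.1732
M4 S785
G1 X112.0410 Y264.6850 F873
G1 X90.5292 Y273.5955
G1 X69.0174 Y264.6850
G1 X60.1069 Y243.1732
G1 X69.0174 Y221.6614
G1 X90.5292 Y212.7509
G1 X112.0410 Y221.6614
G1 X120.9515 Y243.1732
M5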